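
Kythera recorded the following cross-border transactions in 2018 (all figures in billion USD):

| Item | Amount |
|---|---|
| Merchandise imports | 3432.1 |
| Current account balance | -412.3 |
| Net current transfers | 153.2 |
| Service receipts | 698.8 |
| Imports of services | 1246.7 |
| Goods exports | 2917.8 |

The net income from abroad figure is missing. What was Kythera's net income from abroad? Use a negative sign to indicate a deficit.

496.7

Current account = goods balance + services balance + net primary income + net secondary income
Sum of the known components = -909.0
Net income from abroad = CA - (known components) = -412.3 - (-909.0) = 496.7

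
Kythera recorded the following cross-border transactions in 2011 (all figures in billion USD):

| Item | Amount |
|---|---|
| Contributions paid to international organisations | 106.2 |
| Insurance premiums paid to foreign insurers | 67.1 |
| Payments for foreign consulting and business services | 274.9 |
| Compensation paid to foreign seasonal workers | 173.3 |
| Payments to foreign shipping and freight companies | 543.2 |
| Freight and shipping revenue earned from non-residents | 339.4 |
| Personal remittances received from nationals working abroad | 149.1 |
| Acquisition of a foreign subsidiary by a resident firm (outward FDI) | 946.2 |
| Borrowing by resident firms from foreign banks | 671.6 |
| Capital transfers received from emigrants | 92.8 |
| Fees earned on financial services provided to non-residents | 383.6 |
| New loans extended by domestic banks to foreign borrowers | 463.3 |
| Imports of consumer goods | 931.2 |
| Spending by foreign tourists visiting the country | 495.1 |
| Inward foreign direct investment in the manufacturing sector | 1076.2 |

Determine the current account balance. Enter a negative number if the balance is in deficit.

-728.7

Goods: -931.2
Services: 383.6 - 274.9 - 67.1 + 495.1 + 339.4 - 543.2 = 332.9
Primary income: -173.3
Secondary income: 149.1 - 106.2 = 42.9
Current account = (-931.2) + 332.9 + (-173.3) + 42.9 = -728.7
(Excluded from the current account — financial account: acquisition of a foreign subsidiary by a resident firm (outward FDI) 946.2, borrowing by resident firms from foreign banks 671.6, new loans extended by domestic banks to foreign borrowers 463.3, inward foreign direct investment in the manufacturing sector 1076.2; capital account: capital transfers received from emigrants 92.8.)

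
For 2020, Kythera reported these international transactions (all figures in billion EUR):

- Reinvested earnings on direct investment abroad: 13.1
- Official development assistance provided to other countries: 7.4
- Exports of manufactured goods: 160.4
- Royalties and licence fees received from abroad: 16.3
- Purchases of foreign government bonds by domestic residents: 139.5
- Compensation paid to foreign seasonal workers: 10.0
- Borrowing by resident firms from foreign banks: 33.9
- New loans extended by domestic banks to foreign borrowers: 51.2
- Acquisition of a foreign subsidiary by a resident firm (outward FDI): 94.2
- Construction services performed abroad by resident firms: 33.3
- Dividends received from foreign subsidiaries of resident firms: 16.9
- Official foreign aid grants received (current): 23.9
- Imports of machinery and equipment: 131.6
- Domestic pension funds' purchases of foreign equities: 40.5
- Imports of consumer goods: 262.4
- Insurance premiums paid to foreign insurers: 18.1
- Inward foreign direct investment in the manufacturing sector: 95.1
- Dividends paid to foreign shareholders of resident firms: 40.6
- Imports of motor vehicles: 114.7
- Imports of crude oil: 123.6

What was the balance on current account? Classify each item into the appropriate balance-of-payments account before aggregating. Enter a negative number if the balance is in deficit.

-444.5

Goods: -114.7 + 160.4 - 131.6 - 262.4 - 123.6 = -471.9
Services: -18.1 + 16.3 + 33.3 = 31.5
Primary income: 13.1 - 40.6 + 16.9 - 10.0 = -20.6
Secondary income: 23.9 - 7.4 = 16.5
Current account = (-471.9) + 31.5 + (-20.6) + 16.5 = -444.5
(Excluded from the current account — financial account: purchases of foreign government bonds by domestic residents 139.5, borrowing by resident firms from foreign banks 33.9, new loans extended by domestic banks to foreign borrowers 51.2, acquisition of a foreign subsidiary by a resident firm (outward FDI) 94.2, domestic pension funds' purchases of foreign equities 40.5, inward foreign direct investment in the manufacturing sector 95.1.)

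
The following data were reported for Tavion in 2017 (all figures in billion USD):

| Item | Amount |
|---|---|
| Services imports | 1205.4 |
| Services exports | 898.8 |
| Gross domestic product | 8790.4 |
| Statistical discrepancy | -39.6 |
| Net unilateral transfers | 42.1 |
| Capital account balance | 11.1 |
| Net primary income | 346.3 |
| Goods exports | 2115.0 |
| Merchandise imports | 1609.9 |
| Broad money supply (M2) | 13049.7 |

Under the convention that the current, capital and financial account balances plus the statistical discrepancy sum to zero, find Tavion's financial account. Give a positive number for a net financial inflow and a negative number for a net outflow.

-558.4

Goods balance = 2115.0 - 1609.9 = 505.1
Services balance = 898.8 - 1205.4 = -306.6
Trade balance (goods + services) = 505.1 + (-306.6) = 198.5
Net primary income = 346.3
Net secondary income = 42.1
Current account = 198.5 + 346.3 + 42.1 = 586.9
Financial account = -(586.9 + 11.1 + (-39.6)) = -558.4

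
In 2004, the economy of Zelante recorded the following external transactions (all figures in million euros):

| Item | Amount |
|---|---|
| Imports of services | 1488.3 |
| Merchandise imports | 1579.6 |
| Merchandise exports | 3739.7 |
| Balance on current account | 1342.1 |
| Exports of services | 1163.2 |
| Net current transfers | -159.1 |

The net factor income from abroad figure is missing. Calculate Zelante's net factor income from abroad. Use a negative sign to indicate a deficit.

-333.8

Current account = goods balance + services balance + net primary income + net secondary income
Sum of the known components = 1675.9
Net factor income from abroad = CA - (known components) = 1342.1 - 1675.9 = -333.8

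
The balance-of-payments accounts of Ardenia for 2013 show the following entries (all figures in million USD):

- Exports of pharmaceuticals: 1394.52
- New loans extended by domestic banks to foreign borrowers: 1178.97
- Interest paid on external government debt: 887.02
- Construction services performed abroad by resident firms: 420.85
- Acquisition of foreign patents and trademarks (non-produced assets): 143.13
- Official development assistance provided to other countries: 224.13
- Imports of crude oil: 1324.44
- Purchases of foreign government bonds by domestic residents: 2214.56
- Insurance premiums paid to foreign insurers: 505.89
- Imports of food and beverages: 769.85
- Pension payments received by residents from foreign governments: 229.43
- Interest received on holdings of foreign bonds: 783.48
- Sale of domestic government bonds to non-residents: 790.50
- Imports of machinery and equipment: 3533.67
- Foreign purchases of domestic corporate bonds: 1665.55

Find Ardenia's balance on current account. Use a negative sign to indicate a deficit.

-4416.72

Goods: -769.85 - 3533.67 + 1394.52 - 1324.44 = -4233.44
Services: 420.85 - 505.89 = -85.04
Primary income: 783.48 - 887.02 = -103.54
Secondary income: -224.13 + 229.43 = 5.30
Current account = (-4233.44) + (-85.04) + (-103.54) + 5.30 = -4416.72
(Excluded from the current account — financial account: new loans extended by domestic banks to foreign borrowers 1178.97, purchases of foreign government bonds by domestic residents 2214.56, sale of domestic government bonds to non-residents 790.50, foreign purchases of domestic corporate bonds 1665.55; capital account: acquisition of foreign patents and trademarks (non-produced assets) 143.13.)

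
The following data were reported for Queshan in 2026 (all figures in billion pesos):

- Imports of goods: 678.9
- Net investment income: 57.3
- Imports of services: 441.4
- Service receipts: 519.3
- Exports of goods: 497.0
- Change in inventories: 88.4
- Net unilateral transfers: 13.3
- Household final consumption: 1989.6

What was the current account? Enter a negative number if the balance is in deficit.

-33.4

Goods balance = 497.0 - 678.9 = -181.9
Services balance = 519.3 - 441.4 = 77.9
Trade balance (goods + services) = -181.9 + 77.9 = -104.0
Net primary income = 57.3
Net secondary income = 13.3
Current account = -104.0 + 57.3 + 13.3 = -33.4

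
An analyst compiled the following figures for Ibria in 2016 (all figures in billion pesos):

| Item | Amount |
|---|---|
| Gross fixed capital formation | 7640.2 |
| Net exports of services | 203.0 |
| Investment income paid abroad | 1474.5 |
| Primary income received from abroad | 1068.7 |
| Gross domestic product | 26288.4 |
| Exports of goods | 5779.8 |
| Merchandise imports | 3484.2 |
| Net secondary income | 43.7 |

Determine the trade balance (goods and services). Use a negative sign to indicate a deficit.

2498.6

Goods balance = 5779.8 - 3484.2 = 2295.6
Services balance = 203.0
Trade balance (goods + services) = 2295.6 + 203.0 = 2498.6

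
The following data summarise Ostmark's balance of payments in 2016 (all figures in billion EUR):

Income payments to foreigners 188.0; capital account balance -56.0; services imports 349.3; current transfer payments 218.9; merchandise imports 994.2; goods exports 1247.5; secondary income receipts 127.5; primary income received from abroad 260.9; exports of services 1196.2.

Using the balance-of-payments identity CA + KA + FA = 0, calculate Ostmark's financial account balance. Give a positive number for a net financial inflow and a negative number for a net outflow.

Goods balance = 1247.5 - 994.2 = 253.3
Services balance = 1196.2 - 349.3 = 846.9
Trade balance (goods + services) = 253.3 + 846.9 = 1100.2
Net primary income = 260.9 - 188.0 = 72.9
Net secondary income = 127.5 - 218.9 = -91.4
Current account = 1100.2 + 72.9 + (-91.4) = 1081.7
Financial account = -(1081.7 + (-56.0)) = -1025.7

-1025.7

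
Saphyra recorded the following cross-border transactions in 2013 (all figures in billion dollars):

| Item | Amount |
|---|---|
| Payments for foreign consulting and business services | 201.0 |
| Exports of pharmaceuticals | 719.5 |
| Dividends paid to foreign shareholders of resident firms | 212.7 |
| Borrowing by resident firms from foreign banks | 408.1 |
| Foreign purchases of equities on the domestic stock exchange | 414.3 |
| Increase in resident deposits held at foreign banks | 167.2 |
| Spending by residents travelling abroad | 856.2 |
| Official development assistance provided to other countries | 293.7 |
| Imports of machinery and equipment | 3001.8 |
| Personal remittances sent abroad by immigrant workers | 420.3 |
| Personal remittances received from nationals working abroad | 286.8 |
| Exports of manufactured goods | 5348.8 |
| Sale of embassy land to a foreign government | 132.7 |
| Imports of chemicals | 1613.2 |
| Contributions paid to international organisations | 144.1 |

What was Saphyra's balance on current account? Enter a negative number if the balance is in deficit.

-387.9

Goods: -3001.8 + 719.5 + 5348.8 - 1613.2 = 1453.3
Services: -856.2 - 201.0 = -1057.2
Primary income: -212.7
Secondary income: -420.3 - 293.7 - 144.1 + 286.8 = -571.3
Current account = 1453.3 + (-1057.2) + (-212.7) + (-571.3) = -387.9
(Excluded from the current account — financial account: borrowing by resident firms from foreign banks 408.1, foreign purchases of equities on the domestic stock exchange 414.3, increase in resident deposits held at foreign banks 167.2; capital account: sale of embassy land to a foreign government 132.7.)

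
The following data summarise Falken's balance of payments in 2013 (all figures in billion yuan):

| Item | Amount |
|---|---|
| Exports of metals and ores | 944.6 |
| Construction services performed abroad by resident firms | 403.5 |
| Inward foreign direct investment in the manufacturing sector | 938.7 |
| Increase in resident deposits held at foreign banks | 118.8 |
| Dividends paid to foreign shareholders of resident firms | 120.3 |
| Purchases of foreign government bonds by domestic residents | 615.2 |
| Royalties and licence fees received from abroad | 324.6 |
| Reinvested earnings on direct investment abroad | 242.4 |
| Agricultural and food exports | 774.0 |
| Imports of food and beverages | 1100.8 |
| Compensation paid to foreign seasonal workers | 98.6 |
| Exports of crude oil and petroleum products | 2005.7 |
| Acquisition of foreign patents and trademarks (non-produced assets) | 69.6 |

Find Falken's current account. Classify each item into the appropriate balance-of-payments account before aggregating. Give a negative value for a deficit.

Goods: 774.0 - 1100.8 + 944.6 + 2005.7 = 2623.5
Services: 324.6 + 403.5 = 728.1
Primary income: -120.3 + 242.4 - 98.6 = 23.5
Current account = 2623.5 + 728.1 + 23.5 = 3375.1
(Excluded from the current account — financial account: inward foreign direct investment in the manufacturing sector 938.7, increase in resident deposits held at foreign banks 118.8, purchases of foreign government bonds by domestic residents 615.2; capital account: acquisition of foreign patents and trademarks (non-produced assets) 69.6.)

3375.1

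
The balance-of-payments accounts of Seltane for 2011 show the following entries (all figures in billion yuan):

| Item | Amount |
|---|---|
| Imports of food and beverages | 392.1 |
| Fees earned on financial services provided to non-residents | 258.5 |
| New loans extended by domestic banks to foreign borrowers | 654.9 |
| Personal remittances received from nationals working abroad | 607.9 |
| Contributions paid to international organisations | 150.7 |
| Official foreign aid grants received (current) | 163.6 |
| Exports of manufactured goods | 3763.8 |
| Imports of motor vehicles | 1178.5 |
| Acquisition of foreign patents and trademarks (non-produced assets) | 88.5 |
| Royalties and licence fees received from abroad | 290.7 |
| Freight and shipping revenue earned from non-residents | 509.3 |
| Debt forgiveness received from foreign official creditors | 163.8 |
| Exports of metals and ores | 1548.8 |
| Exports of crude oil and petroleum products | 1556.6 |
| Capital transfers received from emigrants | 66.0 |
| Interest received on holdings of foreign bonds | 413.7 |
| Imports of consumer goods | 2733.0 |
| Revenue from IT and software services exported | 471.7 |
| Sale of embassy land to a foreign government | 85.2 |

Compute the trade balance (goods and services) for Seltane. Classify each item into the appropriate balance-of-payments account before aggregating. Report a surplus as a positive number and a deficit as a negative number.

4095.8

Goods: -2733.0 - 392.1 + 1556.6 + 1548.8 - 1178.5 + 3763.8 = 2565.6
Services: 471.7 + 509.3 + 258.5 + 290.7 = 1530.2
Trade balance = 2565.6 + 1530.2 = 4095.8
(Excluded from the trade balance — financial account: new loans extended by domestic banks to foreign borrowers 654.9; secondary income: personal remittances received from nationals working abroad 607.9, contributions paid to international organisations 150.7, official foreign aid grants received (current) 163.6; capital account: acquisition of foreign patents and trademarks (non-produced assets) 88.5, debt forgiveness received from foreign official creditors 163.8, capital transfers received from emigrants 66.0, sale of embassy land to a foreign government 85.2; primary income: interest received on holdings of foreign bonds 413.7.)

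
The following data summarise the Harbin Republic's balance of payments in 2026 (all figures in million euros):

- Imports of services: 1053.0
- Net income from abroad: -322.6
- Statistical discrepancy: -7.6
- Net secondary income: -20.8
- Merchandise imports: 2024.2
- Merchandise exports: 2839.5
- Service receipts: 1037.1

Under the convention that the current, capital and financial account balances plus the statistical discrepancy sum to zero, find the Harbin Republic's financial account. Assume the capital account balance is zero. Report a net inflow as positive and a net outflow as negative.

-448.4

Goods balance = 2839.5 - 2024.2 = 815.3
Services balance = 1037.1 - 1053.0 = -15.9
Trade balance (goods + services) = 815.3 + (-15.9) = 799.4
Net primary income = -322.6
Net secondary income = -20.8
Current account = 799.4 + (-322.6) + (-20.8) = 456.0
Financial account = -(456.0 + (-7.6)) = -448.4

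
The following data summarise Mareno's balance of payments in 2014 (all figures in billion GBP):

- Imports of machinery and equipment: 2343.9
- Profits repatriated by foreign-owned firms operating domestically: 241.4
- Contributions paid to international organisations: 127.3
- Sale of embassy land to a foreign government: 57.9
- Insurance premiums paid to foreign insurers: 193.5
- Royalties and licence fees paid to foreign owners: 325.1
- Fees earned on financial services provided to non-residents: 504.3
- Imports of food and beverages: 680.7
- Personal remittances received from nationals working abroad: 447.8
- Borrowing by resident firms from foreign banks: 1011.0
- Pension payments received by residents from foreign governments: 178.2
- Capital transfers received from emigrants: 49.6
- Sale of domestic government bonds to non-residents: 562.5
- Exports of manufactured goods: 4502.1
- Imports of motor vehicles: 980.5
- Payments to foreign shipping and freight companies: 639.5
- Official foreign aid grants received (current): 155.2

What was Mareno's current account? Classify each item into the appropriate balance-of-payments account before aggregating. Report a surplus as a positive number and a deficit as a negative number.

255.7

Goods: -2343.9 - 980.5 - 680.7 + 4502.1 = 497.0
Services: 504.3 - 193.5 - 325.1 - 639.5 = -653.8
Primary income: -241.4
Secondary income: 447.8 - 127.3 + 178.2 + 155.2 = 653.9
Current account = 497.0 + (-653.8) + (-241.4) + 653.9 = 255.7
(Excluded from the current account — capital account: sale of embassy land to a foreign government 57.9, capital transfers received from emigrants 49.6; financial account: borrowing by resident firms from foreign banks 1011.0, sale of domestic government bonds to non-residents 562.5.)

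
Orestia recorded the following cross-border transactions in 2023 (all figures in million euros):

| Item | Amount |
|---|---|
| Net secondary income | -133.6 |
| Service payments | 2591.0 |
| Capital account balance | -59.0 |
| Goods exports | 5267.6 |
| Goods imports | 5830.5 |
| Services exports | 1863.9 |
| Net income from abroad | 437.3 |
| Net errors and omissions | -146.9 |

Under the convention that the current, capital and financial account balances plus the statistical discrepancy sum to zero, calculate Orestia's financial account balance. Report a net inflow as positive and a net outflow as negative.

Goods balance = 5267.6 - 5830.5 = -562.9
Services balance = 1863.9 - 2591.0 = -727.1
Trade balance (goods + services) = -562.9 + (-727.1) = -1290.0
Net primary income = 437.3
Net secondary income = -133.6
Current account = -1290.0 + 437.3 + (-133.6) = -986.3
Financial account = -(-986.3 + (-59.0) + (-146.9)) = 1192.2

1192.2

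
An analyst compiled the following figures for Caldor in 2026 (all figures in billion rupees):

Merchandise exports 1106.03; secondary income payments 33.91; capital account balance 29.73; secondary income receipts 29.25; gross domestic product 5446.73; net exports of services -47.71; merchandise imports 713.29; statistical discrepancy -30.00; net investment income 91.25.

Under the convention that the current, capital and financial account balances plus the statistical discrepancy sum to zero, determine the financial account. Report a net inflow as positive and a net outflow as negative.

-431.35

Goods balance = 1106.03 - 713.29 = 392.74
Services balance = -47.71
Trade balance (goods + services) = 392.74 + (-47.71) = 345.03
Net primary income = 91.25
Net secondary income = 29.25 - 33.91 = -4.66
Current account = 345.03 + 91.25 + (-4.66) = 431.62
Financial account = -(431.62 + 29.73 + (-30.00)) = -431.35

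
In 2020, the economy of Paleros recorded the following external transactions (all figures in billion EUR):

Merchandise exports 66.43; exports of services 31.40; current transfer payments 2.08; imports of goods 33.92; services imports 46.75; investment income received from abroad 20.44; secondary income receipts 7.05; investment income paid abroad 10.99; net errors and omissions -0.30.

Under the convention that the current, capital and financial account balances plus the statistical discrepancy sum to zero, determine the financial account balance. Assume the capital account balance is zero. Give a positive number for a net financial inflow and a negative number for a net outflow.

-31.28

Goods balance = 66.43 - 33.92 = 32.51
Services balance = 31.40 - 46.75 = -15.35
Trade balance (goods + services) = 32.51 + (-15.35) = 17.16
Net primary income = 20.44 - 10.99 = 9.45
Net secondary income = 7.05 - 2.08 = 4.97
Current account = 17.16 + 9.45 + 4.97 = 31.58
Financial account = -(31.58 + (-0.30)) = -31.28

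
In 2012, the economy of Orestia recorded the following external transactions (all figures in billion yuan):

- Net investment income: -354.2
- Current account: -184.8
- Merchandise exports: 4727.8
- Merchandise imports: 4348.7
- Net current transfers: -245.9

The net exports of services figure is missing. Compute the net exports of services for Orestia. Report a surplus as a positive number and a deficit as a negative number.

Current account = goods balance + services balance + net primary income + net secondary income
Sum of the known components = -221.0
Net exports of services = CA - (known components) = -184.8 - (-221.0) = 36.2

36.2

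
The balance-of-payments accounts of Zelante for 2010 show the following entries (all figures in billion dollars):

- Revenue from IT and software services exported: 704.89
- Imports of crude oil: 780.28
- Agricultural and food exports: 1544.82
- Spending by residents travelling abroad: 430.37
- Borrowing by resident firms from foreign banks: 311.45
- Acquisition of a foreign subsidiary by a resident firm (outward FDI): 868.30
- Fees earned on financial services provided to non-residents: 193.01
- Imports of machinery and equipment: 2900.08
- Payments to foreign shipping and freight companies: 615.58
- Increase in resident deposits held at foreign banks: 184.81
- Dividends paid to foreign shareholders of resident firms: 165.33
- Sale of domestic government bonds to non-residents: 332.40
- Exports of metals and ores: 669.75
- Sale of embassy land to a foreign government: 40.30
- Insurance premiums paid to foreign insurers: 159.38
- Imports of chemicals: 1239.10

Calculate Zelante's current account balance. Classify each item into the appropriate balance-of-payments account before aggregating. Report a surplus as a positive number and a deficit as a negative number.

-3177.65

Goods: -780.28 + 1544.82 + 669.75 - 1239.10 - 2900.08 = -2704.89
Services: 193.01 - 430.37 + 704.89 - 615.58 - 159.38 = -307.43
Primary income: -165.33
Current account = (-2704.89) + (-307.43) + (-165.33) = -3177.65
(Excluded from the current account — financial account: borrowing by resident firms from foreign banks 311.45, acquisition of a foreign subsidiary by a resident firm (outward FDI) 868.30, increase in resident deposits held at foreign banks 184.81, sale of domestic government bonds to non-residents 332.40; capital account: sale of embassy land to a foreign government 40.30.)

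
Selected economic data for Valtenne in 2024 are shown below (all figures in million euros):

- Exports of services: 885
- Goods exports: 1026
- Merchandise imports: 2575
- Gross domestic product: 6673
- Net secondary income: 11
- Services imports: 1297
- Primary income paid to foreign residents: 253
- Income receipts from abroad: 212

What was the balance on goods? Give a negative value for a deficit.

-1549

Goods balance = 1026 - 2575 = -1549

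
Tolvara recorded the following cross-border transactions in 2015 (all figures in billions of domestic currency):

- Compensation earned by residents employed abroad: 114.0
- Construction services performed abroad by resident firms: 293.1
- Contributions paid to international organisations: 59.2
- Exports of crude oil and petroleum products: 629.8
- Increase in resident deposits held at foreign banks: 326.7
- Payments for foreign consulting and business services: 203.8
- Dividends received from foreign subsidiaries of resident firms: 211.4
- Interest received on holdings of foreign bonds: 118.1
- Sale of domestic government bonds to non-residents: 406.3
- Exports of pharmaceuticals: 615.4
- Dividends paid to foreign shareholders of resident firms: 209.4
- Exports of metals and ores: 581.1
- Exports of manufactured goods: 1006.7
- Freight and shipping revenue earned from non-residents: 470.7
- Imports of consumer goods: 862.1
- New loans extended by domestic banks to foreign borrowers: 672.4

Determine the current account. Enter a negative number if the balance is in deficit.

2705.8

Goods: 1006.7 + 615.4 + 581.1 + 629.8 - 862.1 = 1970.9
Services: -203.8 + 470.7 + 293.1 = 560.0
Primary income: 114.0 + 211.4 - 209.4 + 118.1 = 234.1
Secondary income: -59.2
Current account = 1970.9 + 560.0 + 234.1 + (-59.2) = 2705.8
(Excluded from the current account — financial account: increase in resident deposits held at foreign banks 326.7, sale of domestic government bonds to non-residents 406.3, new loans extended by domestic banks to foreign borrowers 672.4.)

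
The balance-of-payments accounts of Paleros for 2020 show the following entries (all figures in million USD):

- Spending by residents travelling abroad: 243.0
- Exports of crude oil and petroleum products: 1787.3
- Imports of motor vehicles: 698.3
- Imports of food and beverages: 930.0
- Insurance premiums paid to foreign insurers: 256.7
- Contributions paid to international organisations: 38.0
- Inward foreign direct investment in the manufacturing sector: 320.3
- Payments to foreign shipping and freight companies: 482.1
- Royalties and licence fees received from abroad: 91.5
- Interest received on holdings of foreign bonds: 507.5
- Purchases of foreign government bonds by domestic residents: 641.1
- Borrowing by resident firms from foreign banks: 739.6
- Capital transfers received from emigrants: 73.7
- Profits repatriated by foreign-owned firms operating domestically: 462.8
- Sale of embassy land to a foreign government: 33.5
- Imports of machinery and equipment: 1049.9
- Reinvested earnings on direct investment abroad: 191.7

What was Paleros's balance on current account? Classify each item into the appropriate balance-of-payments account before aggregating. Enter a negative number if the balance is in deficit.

-1582.8

Goods: -698.3 - 930.0 - 1049.9 + 1787.3 = -890.9
Services: -243.0 - 256.7 - 482.1 + 91.5 = -890.3
Primary income: 191.7 - 462.8 + 507.5 = 236.4
Secondary income: -38.0
Current account = (-890.9) + (-890.3) + 236.4 + (-38.0) = -1582.8
(Excluded from the current account — financial account: inward foreign direct investment in the manufacturing sector 320.3, purchases of foreign government bonds by domestic residents 641.1, borrowing by resident firms from foreign banks 739.6; capital account: capital transfers received from emigrants 73.7, sale of embassy land to a foreign government 33.5.)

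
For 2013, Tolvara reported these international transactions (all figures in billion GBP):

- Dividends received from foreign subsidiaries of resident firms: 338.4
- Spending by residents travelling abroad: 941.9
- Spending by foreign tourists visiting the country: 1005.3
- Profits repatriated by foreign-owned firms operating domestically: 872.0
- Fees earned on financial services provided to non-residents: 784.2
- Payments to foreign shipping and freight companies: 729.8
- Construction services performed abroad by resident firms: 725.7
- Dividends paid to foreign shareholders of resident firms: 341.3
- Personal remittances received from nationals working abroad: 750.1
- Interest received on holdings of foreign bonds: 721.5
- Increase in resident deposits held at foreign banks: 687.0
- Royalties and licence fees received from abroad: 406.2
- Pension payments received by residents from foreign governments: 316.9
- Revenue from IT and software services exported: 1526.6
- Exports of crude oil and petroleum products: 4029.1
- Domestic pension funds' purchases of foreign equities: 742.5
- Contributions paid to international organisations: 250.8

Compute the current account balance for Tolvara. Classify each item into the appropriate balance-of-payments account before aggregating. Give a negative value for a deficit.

7468.2

Goods: 4029.1
Services: 406.2 - 941.9 + 1005.3 + 1526.6 - 729.8 + 725.7 + 784.2 = 2776.3
Primary income: -341.3 + 338.4 + 721.5 - 872.0 = -153.4
Secondary income: 316.9 - 250.8 + 750.1 = 816.2
Current account = 4029.1 + 2776.3 + (-153.4) + 816.2 = 7468.2
(Excluded from the current account — financial account: increase in resident deposits held at foreign banks 687.0, domestic pension funds' purchases of foreign equities 742.5.)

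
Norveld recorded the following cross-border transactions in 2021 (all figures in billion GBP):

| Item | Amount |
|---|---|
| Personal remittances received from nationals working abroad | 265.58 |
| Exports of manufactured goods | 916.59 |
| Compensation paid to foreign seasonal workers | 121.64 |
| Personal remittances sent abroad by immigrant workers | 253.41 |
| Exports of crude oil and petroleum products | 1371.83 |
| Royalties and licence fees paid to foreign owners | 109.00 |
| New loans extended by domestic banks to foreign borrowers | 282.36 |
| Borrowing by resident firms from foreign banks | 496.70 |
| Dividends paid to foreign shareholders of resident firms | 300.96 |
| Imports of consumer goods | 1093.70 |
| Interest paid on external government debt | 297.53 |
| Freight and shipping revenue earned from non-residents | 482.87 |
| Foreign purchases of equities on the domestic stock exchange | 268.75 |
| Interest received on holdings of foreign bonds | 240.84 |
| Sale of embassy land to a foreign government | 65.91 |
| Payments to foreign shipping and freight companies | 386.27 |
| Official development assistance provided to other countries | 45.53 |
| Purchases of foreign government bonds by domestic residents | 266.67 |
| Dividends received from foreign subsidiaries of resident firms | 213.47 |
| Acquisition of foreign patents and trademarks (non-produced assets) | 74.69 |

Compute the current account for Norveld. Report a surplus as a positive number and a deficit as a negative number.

Goods: 916.59 - 1093.70 + 1371.83 = 1194.72
Services: -386.27 - 109.00 + 482.87 = -12.40
Primary income: 240.84 - 121.64 - 300.96 - 297.53 + 213.47 = -265.82
Secondary income: -45.53 - 253.41 + 265.58 = -33.36
Current account = 1194.72 + (-12.40) + (-265.82) + (-33.36) = 883.14
(Excluded from the current account — financial account: new loans extended by domestic banks to foreign borrowers 282.36, borrowing by resident firms from foreign banks 496.70, foreign purchases of equities on the domestic stock exchange 268.75, purchases of foreign government bonds by domestic residents 266.67; capital account: sale of embassy land to a foreign government 65.91, acquisition of foreign patents and trademarks (non-produced assets) 74.69.)

883.14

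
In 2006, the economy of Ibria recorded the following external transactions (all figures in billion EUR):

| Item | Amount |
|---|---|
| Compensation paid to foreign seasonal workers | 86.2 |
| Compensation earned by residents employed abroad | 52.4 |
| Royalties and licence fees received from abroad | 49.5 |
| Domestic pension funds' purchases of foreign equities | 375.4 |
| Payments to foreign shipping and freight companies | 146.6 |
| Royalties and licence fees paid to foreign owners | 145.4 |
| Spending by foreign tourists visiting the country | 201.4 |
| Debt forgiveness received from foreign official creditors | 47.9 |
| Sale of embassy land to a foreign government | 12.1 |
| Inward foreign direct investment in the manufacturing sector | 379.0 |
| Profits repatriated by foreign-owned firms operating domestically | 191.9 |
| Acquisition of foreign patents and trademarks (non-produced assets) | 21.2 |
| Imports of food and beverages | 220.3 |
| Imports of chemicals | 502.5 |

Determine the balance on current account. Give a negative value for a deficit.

Goods: -502.5 - 220.3 = -722.8
Services: 49.5 - 145.4 - 146.6 + 201.4 = -41.1
Primary income: -86.2 - 191.9 + 52.4 = -225.7
Current account = (-722.8) + (-41.1) + (-225.7) = -989.6
(Excluded from the current account — financial account: domestic pension funds' purchases of foreign equities 375.4, inward foreign direct investment in the manufacturing sector 379.0; capital account: debt forgiveness received from foreign official creditors 47.9, sale of embassy land to a foreign government 12.1, acquisition of foreign patents and trademarks (non-produced assets) 21.2.)

-989.6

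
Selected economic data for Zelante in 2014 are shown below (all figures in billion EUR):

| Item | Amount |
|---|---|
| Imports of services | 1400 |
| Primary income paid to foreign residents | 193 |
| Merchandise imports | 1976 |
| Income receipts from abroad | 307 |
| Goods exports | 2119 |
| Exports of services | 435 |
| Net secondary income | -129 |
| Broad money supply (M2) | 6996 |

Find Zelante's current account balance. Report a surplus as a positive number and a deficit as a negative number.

-837

Goods balance = 2119 - 1976 = 143
Services balance = 435 - 1400 = -965
Trade balance (goods + services) = 143 + (-965) = -822
Net primary income = 307 - 193 = 114
Net secondary income = -129
Current account = -822 + 114 + (-129) = -837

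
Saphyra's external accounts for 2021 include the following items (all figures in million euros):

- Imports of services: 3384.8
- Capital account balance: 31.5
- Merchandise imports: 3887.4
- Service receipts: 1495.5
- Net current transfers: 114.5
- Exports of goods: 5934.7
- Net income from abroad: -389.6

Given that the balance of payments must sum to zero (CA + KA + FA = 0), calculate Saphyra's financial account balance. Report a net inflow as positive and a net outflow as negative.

85.6

Goods balance = 5934.7 - 3887.4 = 2047.3
Services balance = 1495.5 - 3384.8 = -1889.3
Trade balance (goods + services) = 2047.3 + (-1889.3) = 158.0
Net primary income = -389.6
Net secondary income = 114.5
Current account = 158.0 + (-389.6) + 114.5 = -117.1
Financial account = -(-117.1 + 31.5) = 85.6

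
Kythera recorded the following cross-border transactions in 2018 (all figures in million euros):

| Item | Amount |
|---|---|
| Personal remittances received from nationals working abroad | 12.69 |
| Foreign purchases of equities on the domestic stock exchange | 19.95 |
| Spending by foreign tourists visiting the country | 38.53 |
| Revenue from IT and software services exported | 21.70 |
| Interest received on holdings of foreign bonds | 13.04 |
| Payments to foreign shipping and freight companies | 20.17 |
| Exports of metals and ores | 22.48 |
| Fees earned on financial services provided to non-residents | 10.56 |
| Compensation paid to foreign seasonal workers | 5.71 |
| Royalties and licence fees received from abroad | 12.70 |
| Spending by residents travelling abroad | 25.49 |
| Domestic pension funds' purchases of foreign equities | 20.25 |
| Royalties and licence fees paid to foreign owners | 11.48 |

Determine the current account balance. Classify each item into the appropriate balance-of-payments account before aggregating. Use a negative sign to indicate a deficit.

Goods: 22.48
Services: -11.48 + 38.53 + 21.70 - 20.17 - 25.49 + 10.56 + 12.70 = 26.35
Primary income: 13.04 - 5.71 = 7.33
Secondary income: 12.69
Current account = 22.48 + 26.35 + 7.33 + 12.69 = 68.85
(Excluded from the current account — financial account: foreign purchases of equities on the domestic stock exchange 19.95, domestic pension funds' purchases of foreign equities 20.25.)

68.85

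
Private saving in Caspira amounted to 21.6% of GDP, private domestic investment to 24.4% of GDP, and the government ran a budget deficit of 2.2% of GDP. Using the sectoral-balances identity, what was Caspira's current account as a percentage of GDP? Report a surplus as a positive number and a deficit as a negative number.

-5.0

By the sectoral-balances identity, CA = (S_private - I) + (T - G).
Private balance = 21.6 - 24.4 = -2.8
Government balance (T - G) = -2.2
CA = -2.8 + (-2.2) = -5.0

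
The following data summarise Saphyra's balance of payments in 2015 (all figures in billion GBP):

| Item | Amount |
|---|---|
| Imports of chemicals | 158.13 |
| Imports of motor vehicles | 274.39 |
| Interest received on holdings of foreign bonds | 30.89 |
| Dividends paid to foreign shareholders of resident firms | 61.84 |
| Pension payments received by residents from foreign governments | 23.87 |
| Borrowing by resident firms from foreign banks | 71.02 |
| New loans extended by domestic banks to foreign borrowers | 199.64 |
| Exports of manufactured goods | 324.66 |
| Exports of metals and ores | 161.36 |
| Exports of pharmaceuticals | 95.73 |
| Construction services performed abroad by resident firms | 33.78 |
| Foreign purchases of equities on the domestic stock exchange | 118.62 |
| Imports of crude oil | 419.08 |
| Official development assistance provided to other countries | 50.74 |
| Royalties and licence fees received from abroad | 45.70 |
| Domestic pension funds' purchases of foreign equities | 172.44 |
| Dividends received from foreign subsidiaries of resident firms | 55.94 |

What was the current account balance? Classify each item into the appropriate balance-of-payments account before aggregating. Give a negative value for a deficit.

-192.25

Goods: 324.66 - 419.08 + 161.36 - 274.39 + 95.73 - 158.13 = -269.85
Services: 45.70 + 33.78 = 79.48
Primary income: 55.94 + 30.89 - 61.84 = 24.99
Secondary income: 23.87 - 50.74 = -26.87
Current account = (-269.85) + 79.48 + 24.99 + (-26.87) = -192.25
(Excluded from the current account — financial account: borrowing by resident firms from foreign banks 71.02, new loans extended by domestic banks to foreign borrowers 199.64, foreign purchases of equities on the domestic stock exchange 118.62, domestic pension funds' purchases of foreign equities 172.44.)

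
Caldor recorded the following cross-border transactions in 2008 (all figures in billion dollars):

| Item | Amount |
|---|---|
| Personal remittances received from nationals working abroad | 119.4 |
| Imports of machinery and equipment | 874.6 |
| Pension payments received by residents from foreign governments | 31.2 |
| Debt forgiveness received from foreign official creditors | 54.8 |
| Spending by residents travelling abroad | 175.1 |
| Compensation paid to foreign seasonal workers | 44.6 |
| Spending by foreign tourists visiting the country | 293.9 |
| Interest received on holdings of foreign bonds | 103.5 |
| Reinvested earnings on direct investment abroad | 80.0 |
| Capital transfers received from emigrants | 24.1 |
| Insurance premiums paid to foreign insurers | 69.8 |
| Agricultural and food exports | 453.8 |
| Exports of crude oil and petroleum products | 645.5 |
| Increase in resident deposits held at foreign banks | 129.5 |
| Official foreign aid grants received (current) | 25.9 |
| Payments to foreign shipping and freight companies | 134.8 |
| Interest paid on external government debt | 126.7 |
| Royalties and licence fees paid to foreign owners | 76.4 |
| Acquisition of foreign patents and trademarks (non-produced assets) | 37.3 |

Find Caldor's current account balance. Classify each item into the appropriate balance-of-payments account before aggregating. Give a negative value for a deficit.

251.2

Goods: 453.8 + 645.5 - 874.6 = 224.7
Services: -134.8 + 293.9 - 175.1 - 69.8 - 76.4 = -162.2
Primary income: 80.0 + 103.5 - 126.7 - 44.6 = 12.2
Secondary income: 119.4 + 25.9 + 31.2 = 176.5
Current account = 224.7 + (-162.2) + 12.2 + 176.5 = 251.2
(Excluded from the current account — capital account: debt forgiveness received from foreign official creditors 54.8, capital transfers received from emigrants 24.1, acquisition of foreign patents and trademarks (non-produced assets) 37.3; financial account: increase in resident deposits held at foreign banks 129.5.)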